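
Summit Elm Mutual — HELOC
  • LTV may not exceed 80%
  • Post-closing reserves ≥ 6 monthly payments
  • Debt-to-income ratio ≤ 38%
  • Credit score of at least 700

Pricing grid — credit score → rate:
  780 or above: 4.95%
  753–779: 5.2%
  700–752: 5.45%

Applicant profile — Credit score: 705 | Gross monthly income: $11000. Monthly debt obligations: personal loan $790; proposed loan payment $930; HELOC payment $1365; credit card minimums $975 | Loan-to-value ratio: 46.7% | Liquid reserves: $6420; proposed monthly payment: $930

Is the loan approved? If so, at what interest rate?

Credit score 705 ≥ 700 (meets minimum)
LTV 46.7% ≤ 80%
Total monthly debts = (790 + 930 + 1,365 + 975) = 4,060. DTI: 4,060 ÷ 11,000 = 36.9%, within the 38% cap
Reserves = 6,420/930 = 6.9 months ≥ 6
All requirements met. Score 705 falls in the 700–752 tier → 5.45%.

Approved at 5.45%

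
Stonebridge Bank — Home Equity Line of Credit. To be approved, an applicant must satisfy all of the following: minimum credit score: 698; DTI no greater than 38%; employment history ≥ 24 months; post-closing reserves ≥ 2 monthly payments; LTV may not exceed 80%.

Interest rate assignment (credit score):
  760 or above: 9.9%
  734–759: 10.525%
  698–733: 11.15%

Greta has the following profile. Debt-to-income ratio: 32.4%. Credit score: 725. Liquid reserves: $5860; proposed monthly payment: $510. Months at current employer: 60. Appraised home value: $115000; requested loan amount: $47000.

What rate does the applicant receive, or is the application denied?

Credit score 725 ≥ 698 (meets minimum)
DTI 32.4% ≤ 38%
Employment 60 ≥ 24 months
Reserves: 5,860 ÷ 510 = 11.5 months (meets 2-month minimum)
Loan-to-value = 47,000/115,000 = 40.9% — pass (80% max)
All requirements met. Score 725 falls in the 698–733 tier → 11.15%.

Approved at 11.15%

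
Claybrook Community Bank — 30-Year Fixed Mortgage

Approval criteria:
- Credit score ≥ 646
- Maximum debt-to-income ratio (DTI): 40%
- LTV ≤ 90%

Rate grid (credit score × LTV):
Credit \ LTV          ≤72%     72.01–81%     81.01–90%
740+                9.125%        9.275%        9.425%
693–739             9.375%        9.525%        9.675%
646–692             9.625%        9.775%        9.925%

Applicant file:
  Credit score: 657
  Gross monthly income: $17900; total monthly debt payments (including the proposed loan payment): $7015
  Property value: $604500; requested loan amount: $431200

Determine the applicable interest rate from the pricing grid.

Credit score 657 ≥ 646; DTI = 7,015/17,900 = 39.2% ≤ 40%
Loan-to-value = 431,200/604,500 = 71.3% — pass (90% max)
Row: 657 falls in 646–692. Column: 71.3% falls in ≤72%. Rate = 9.625%.

9.625%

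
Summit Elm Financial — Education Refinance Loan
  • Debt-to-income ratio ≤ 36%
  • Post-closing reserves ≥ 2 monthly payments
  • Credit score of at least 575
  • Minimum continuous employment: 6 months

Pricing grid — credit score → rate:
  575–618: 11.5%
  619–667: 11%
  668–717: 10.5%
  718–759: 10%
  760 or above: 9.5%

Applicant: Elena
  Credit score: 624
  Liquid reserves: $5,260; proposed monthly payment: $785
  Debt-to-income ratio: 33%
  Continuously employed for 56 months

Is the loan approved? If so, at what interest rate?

Credit score 624 ≥ 575 (meets minimum)
Reserves = 5,260/785 = 6.7 months ≥ 2
Employment 56 ≥ 6 months
Debt-to-income 33% vs 36% cap — pass
All requirements met. Score 624 falls in the 619–667 tier → 11%.

Approved at 11%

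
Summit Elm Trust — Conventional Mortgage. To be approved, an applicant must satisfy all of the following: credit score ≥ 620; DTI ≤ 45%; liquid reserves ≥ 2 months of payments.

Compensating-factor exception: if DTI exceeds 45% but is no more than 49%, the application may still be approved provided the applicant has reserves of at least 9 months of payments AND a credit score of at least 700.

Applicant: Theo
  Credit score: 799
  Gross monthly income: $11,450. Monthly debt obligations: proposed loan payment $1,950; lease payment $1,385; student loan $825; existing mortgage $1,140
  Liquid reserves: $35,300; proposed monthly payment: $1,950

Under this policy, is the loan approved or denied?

Credit score 799 ≥ 620 (meets base)
Total debts = (1,950 + 1,385 + 825 + 1,140) = 5,300. DTI = 5,300/11,450 = 46.3% > 45% — standard DTI limit exceeded.
Liquid reserves cover 35,300/1,950 = 18.1 months — ≥ 2 required
DTI 46.3% is within the 45%–49% exception band; checking compensating factors.
Reserves 18.1 ≥ 9 months; credit score 799 ≥ 700.
Both compensating conditions met → exception applies.

Approved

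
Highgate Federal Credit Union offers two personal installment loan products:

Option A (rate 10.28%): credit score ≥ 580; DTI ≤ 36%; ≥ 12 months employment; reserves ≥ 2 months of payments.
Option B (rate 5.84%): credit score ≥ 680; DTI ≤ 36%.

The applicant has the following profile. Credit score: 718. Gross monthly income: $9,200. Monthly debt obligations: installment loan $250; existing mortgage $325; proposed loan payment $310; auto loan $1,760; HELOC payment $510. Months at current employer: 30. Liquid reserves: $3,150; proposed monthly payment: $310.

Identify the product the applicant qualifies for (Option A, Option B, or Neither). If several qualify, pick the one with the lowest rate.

Total debts = (250 + 325 + 310 + 1,760 + 510) = 3,155; DTI = 3,155/9,200 = 34.3%.
Reserves = 3,150/310 = 10.2 months.
Option A: score 718 ≥ 580; DTI 34.3% ≤ 36%; employment 30 ≥ 12 mo; reserves 10.2 ≥ 2 mo → qualifies.
Option B: score 718 ≥ 680; DTI 34.3% ≤ 36% → qualifies.
Qualifying: Option A, Option B. Lowest rate is 5.84% → Option B.

Option B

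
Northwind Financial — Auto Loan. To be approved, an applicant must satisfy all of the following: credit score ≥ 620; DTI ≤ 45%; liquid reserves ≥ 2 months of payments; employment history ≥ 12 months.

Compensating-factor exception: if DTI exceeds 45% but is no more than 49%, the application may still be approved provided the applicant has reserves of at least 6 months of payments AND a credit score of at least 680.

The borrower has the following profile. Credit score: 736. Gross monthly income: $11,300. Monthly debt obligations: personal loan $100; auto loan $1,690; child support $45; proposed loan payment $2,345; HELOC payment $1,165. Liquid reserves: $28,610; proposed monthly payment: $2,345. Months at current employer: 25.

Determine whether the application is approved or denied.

Credit score 736 ≥ 620 (meets base)
Total debts = (100 + 1,690 + 45 + 2,345 + 1,165) = 5,345. DTI = 5,345/11,300 = 47.3% > 45% — standard DTI limit exceeded.
Reserves: 28,610 ÷ 2,345 = 12.2 months (meets 2-month minimum)
Employment 25 ≥ 12 months
47.3% falls in the override range (45%–49%), so the compensating-factor test applies.
Override check — reserves: 12.2 mo (ok); score: 736 (ok).
Both override conditions satisfied; DTI exception granted.

Approved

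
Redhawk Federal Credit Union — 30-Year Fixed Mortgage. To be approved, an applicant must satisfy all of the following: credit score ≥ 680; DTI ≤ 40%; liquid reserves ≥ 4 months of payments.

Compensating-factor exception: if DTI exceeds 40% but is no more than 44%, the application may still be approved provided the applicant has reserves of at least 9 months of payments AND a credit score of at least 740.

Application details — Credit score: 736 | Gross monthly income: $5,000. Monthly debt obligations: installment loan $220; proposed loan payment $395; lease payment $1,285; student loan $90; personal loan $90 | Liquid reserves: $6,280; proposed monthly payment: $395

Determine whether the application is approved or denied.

Denied

Credit score 736 ≥ 680 (meets base)
Total debts = (220 + 395 + 1,285 + 90 + 90) = 2,080. DTI = 2,080/5,000 = 41.6% > 40% — standard DTI limit exceeded.
Liquid reserves cover 6,280/395 = 15.9 months — ≥ 4 required
DTI 41.6% is within the 40%–44% exception band; checking compensating factors.
Reserves 15.9 ≥ 9 months; credit score 736 < 740.
Compensating-factor requirement not fully met.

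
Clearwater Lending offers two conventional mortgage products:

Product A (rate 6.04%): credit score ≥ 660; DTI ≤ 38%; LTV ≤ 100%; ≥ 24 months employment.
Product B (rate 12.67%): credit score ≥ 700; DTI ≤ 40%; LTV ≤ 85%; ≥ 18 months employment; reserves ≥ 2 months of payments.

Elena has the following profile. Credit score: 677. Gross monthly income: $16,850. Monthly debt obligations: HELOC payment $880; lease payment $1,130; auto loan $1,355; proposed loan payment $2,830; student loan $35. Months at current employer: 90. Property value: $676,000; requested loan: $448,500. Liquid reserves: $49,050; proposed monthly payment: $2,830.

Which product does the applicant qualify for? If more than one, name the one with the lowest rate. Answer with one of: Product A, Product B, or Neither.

Product A

Total debts = (880 + 1,130 + 1,355 + 2,830 + 35) = 6,230; DTI = 6,230/16,850 = 37%.
LTV = 448,500/676,000 = 66.3%.
Reserves = 49,050/2,830 = 17.3 months.
Product A: score 677 ≥ 660; DTI 37% ≤ 38%; LTV 66.3% ≤ 100%; employment 90 ≥ 24 mo → qualifies.
Product B: score 677 < 700; DTI 37% ≤ 40%; LTV 66.3% ≤ 85%; employment 90 ≥ 18 mo; reserves 17.3 ≥ 2 mo → does not qualify.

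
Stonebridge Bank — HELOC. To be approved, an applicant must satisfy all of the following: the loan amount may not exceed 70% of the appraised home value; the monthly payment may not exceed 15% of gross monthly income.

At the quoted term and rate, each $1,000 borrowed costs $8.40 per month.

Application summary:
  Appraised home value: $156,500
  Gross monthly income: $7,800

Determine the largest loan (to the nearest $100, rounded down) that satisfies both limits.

$109,500

Payment cap: 15% × $7,800 = $1,170/month.
At $8.40 per $1,000, that supports 1,170/8.40 × 1,000 ≈ $139,285 → $139,200.
LTV cap: 70% × $156,500 = $109,550 → $109,500.
Binding constraint: loan-to-value.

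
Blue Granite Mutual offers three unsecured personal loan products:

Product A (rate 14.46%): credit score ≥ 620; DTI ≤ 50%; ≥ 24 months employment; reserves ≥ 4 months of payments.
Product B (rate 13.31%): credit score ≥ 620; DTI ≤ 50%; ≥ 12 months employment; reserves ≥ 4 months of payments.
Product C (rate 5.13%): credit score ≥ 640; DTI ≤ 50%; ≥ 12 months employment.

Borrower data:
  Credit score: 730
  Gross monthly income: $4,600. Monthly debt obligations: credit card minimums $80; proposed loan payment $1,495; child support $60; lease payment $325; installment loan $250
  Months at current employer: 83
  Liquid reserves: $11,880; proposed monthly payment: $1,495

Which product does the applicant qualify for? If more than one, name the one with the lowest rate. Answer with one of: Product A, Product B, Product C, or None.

Total debts = (80 + 1,495 + 60 + 325 + 250) = 2,210; DTI = 2,210/4,600 = 48%.
Reserves = 11,880/1,495 = 7.9 months.
Product A: score 730 ≥ 620; DTI 48% ≤ 50%; employment 83 ≥ 24 mo; reserves 7.9 ≥ 4 mo → qualifies.
Product B: score 730 ≥ 620; DTI 48% ≤ 50%; employment 83 ≥ 12 mo; reserves 7.9 ≥ 4 mo → qualifies.
Product C: score 730 ≥ 640; DTI 48% ≤ 50%; employment 83 ≥ 12 mo → qualifies.
Qualifying: Product A, Product B, Product C. Lowest rate is 5.13% → Product C.

Product C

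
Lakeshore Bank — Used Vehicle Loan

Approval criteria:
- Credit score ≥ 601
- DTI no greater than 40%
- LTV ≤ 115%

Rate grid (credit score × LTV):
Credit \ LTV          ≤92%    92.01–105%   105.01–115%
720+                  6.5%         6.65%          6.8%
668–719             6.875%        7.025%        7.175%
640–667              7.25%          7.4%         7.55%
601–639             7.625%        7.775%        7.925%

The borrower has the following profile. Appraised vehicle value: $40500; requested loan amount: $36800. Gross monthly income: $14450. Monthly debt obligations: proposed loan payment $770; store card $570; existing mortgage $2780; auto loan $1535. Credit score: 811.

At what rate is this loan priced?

6.5%

Credit score 811 ≥ 601; Total monthly debts = (770 + 570 + 2,780 + 1,535) = 5,655. Debt-to-income = 5,655/14,450 = 39.1% — meets 40% limit
LTV = 36,800/40,500 = 90.9% ≤ 115%
Score 811 is in the 720+ band; LTV 90.9% is in the ≤92% band → 6.5%.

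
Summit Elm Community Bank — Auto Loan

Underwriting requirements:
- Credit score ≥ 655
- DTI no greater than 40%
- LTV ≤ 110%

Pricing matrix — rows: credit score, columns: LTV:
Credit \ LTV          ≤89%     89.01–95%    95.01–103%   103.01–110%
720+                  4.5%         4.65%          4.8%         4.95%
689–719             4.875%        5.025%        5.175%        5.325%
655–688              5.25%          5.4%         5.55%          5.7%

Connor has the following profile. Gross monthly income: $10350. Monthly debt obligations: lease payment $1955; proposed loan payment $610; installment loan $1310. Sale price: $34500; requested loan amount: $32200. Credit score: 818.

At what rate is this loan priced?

Credit score 818 ≥ 655; Total monthly debts = (1,955 + 610 + 1,310) = 3,875. DTI = 3,875/10,350 = 37.4% ≤ 40%
LTV = 32,200/34,500 = 93.3% ≤ 110%
Score 818 is in the 720+ band; LTV 93.3% is in the 89.01–95% band → 4.65%.

4.65%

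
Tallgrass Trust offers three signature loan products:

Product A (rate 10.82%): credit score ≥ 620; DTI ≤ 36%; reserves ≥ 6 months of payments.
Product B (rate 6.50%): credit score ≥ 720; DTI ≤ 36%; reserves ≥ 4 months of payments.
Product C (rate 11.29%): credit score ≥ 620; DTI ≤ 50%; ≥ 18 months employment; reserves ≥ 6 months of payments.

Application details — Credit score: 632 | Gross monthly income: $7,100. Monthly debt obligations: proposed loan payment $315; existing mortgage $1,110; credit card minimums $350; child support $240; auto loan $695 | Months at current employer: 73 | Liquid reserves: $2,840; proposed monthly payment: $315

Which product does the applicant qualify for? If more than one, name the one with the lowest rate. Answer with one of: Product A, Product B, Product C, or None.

Product C

Total debts = (315 + 1,110 + 350 + 240 + 695) = 2,710; DTI = 2,710/7,100 = 38.2%.
Reserves = 2,840/315 = 9.0 months.
Product A: score 632 ≥ 620; DTI 38.2% > 36%; reserves 9.0 ≥ 6 mo → does not qualify.
Product B: score 632 < 720; DTI 38.2% > 36%; reserves 9.0 ≥ 4 mo → does not qualify.
Product C: score 632 ≥ 620; DTI 38.2% ≤ 50%; employment 73 ≥ 18 mo; reserves 9.0 ≥ 6 mo → qualifies.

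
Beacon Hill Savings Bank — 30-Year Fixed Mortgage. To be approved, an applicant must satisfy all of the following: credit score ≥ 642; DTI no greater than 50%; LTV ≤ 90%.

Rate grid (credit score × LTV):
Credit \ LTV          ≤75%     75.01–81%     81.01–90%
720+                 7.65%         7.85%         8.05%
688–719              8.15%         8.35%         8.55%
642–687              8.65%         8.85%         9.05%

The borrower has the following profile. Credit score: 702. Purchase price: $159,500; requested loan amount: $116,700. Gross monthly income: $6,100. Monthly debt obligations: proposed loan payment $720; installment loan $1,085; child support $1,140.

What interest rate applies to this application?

8.15%

Credit score 702 ≥ 642; Total monthly debts = (720 + 1,085 + 1,140) = 2,945. Debt-to-income = 2,945/6,100 = 48.3% — meets 50% limit
Loan-to-value = 116,700/159,500 = 73.2% — pass (90% max)
Credit 702 → row 688–719; LTV 73.2% → column ≤75%. Grid cell → 8.15%.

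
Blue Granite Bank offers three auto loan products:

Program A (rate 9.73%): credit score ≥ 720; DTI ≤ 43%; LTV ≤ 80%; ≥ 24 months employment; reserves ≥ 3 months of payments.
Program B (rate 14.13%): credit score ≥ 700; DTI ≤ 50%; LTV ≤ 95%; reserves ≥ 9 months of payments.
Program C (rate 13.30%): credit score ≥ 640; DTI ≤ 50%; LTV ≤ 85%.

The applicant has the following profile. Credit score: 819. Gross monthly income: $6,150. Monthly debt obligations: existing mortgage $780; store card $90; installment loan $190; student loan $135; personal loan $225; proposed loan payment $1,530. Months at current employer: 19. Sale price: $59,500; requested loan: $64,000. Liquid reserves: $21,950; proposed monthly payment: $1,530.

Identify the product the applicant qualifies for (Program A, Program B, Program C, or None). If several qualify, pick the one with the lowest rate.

None

Total debts = (780 + 90 + 190 + 135 + 225 + 1,530) = 2,950; DTI = 2,950/6,150 = 48%.
LTV = 64,000/59,500 = 107.6%.
Reserves = 21,950/1,530 = 14.3 months.
Program A: score 819 ≥ 720; DTI 48% > 43%; LTV 107.6% > 80%; employment 19 < 24 mo; reserves 14.3 ≥ 3 mo → does not qualify.
Program B: score 819 ≥ 700; DTI 48% ≤ 50%; LTV 107.6% > 95%; reserves 14.3 ≥ 9 mo → does not qualify.
Program C: score 819 ≥ 640; DTI 48% ≤ 50%; LTV 107.6% > 85% → does not qualify.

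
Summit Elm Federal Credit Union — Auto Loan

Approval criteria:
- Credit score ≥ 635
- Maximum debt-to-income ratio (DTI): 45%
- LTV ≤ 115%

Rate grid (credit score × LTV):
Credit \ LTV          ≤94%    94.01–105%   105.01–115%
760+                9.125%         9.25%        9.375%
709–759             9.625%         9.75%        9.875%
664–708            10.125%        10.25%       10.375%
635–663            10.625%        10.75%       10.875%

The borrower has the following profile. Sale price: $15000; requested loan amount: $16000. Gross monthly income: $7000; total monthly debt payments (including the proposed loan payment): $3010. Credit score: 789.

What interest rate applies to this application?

Credit score 789 ≥ 635; DTI = 3,010/7,000 = 43% ≤ 45%
LTV: 16,000 ÷ 15,000 = 106.7%, within 115% cap
Credit 789 → row 760+; LTV 106.7% → column 105.01–115%. Grid cell → 9.375%.

9.375%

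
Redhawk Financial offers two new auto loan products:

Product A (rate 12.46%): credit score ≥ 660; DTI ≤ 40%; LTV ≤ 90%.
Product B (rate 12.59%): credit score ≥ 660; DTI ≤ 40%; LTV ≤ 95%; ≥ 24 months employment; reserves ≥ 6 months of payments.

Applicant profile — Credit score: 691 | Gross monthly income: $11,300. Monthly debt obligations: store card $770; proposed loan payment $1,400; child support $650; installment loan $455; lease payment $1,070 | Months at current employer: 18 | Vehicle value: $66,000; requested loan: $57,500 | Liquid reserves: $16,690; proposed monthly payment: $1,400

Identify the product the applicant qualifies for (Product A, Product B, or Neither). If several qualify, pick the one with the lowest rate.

Total debts = (770 + 1,400 + 650 + 455 + 1,070) = 4,345; DTI = 4,345/11,300 = 38.5%.
LTV = 57,500/66,000 = 87.1%.
Reserves = 16,690/1,400 = 11.9 months.
Product A: score 691 ≥ 660; DTI 38.5% ≤ 40%; LTV 87.1% ≤ 90% → qualifies.
Product B: score 691 ≥ 660; DTI 38.5% ≤ 40%; LTV 87.1% ≤ 95%; employment 18 < 24 mo; reserves 11.9 ≥ 6 mo → does not qualify.

Product A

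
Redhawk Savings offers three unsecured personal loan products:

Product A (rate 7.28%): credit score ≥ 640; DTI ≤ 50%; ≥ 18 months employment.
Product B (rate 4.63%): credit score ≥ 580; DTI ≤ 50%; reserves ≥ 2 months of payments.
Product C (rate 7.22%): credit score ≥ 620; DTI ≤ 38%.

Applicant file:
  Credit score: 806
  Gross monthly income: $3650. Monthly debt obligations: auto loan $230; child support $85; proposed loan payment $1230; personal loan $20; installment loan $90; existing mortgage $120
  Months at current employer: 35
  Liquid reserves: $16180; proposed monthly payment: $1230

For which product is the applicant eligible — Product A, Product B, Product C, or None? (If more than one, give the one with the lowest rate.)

Total debts = (230 + 85 + 1,230 + 20 + 90 + 120) = 1,775; DTI = 1,775/3,650 = 48.6%.
Reserves = 16,180/1,230 = 13.2 months.
Product A: score 806 ≥ 640; DTI 48.6% ≤ 50%; employment 35 ≥ 18 mo → qualifies.
Product B: score 806 ≥ 580; DTI 48.6% ≤ 50%; reserves 13.2 ≥ 2 mo → qualifies.
Product C: score 806 ≥ 620; DTI 48.6% > 38% → does not qualify.
Qualifying: Product A, Product B. Lowest rate is 4.63% → Product B.

Product B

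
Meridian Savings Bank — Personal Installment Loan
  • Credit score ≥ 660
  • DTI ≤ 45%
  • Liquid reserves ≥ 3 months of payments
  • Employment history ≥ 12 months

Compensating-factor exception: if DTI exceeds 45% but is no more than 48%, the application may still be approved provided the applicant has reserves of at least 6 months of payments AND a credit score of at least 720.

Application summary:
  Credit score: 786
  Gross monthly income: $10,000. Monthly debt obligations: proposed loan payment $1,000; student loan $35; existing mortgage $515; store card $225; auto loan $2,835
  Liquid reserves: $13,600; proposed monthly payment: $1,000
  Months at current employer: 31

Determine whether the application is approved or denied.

Approved

Credit score 786 ≥ 660 (meets base)
Total debts = (1,000 + 35 + 515 + 225 + 2,835) = 4,610. DTI = 4,610/10,000 = 46.1% > 45% — standard DTI limit exceeded.
Liquid reserves cover 13,600/1,000 = 13.6 months — ≥ 3 required
Employment 31 ≥ 12 months
DTI 46.1% is within the 45%–48% exception band; checking compensating factors.
Reserves 13.6 ≥ 6 months; credit score 786 ≥ 720.
Both compensating conditions met → exception applies.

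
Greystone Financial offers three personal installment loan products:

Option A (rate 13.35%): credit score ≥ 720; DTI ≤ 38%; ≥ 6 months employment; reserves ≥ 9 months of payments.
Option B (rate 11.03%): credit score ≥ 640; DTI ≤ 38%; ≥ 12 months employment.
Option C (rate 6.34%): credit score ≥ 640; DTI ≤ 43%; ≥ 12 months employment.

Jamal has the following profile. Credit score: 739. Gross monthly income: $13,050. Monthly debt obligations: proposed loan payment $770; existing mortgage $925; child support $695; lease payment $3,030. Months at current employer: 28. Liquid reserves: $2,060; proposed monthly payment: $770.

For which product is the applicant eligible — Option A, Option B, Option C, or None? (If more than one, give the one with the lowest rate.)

Option C

Total debts = (770 + 925 + 695 + 3,030) = 5,420; DTI = 5,420/13,050 = 41.5%.
Reserves = 2,060/770 = 2.7 months.
Option A: score 739 ≥ 720; DTI 41.5% > 38%; employment 28 ≥ 6 mo; reserves 2.7 < 9 mo → does not qualify.
Option B: score 739 ≥ 640; DTI 41.5% > 38%; employment 28 ≥ 12 mo → does not qualify.
Option C: score 739 ≥ 640; DTI 41.5% ≤ 43%; employment 28 ≥ 12 mo → qualifies.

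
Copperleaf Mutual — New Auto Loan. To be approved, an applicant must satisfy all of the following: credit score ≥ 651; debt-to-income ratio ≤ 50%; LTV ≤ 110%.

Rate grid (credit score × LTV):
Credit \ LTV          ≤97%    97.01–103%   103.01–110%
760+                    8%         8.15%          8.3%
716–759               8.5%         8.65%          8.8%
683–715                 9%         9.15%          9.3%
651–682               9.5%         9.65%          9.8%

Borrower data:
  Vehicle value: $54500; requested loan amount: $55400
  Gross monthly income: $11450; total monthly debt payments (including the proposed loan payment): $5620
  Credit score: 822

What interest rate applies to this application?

Credit score 822 ≥ 651; Debt-to-income = 5,620/11,450 = 49.1% — meets 50% limit
Loan-to-value = 55,400/54,500 = 101.7% — pass (110% max)
Score 822 is in the 760+ band; LTV 101.7% is in the 97.01–103% band → 8.15%.

8.15%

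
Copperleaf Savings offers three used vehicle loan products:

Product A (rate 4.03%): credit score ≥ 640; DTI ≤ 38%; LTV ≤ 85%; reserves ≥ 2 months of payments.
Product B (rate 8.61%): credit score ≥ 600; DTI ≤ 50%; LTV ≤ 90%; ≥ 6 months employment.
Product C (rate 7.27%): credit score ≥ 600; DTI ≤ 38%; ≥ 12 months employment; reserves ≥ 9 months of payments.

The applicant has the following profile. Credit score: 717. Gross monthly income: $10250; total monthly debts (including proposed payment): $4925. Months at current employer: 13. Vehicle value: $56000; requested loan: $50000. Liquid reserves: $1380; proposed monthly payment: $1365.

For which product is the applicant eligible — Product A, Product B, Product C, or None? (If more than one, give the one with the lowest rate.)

DTI = 4,925/10,250 = 48%.
LTV = 50,000/56,000 = 89.3%.
Reserves = 1,380/1,365 = 1.0 months.
Product A: score 717 ≥ 640; DTI 48% > 38%; LTV 89.3% > 85%; reserves 1.0 < 2 mo → does not qualify.
Product B: score 717 ≥ 600; DTI 48% ≤ 50%; LTV 89.3% ≤ 90%; employment 13 ≥ 6 mo → qualifies.
Product C: score 717 ≥ 600; DTI 48% > 38%; employment 13 ≥ 12 mo; reserves 1.0 < 9 mo → does not qualify.

Product B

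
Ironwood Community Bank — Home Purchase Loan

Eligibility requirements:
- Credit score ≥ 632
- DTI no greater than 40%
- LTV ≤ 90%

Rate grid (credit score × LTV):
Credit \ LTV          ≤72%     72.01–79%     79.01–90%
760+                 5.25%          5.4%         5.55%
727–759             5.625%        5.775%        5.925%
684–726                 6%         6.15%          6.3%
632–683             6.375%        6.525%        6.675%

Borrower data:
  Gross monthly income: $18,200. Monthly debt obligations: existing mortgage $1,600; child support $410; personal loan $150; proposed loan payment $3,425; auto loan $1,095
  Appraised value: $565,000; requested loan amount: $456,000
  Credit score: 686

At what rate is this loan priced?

6.3%

Credit score 686 ≥ 632; Total monthly debts = (1,600 + 410 + 150 + 3,425 + 1,095) = 6,680. Debt-to-income = 6,680/18,200 = 36.7% — meets 40% limit
Loan-to-value = 456,000/565,000 = 80.7% — pass (90% max)
Credit 686 → row 684–726; LTV 80.7% → column 79.01–90%. Grid cell → 6.3%.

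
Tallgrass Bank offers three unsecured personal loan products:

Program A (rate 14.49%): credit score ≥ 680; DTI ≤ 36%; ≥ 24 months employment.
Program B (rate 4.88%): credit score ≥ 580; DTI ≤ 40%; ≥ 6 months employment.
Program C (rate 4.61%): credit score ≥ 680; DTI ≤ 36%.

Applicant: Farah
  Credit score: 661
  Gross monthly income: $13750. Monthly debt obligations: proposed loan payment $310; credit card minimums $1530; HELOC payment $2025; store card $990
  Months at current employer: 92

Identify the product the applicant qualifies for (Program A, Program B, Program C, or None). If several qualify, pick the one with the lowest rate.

Total debts = (310 + 1,530 + 2,025 + 990) = 4,855; DTI = 4,855/13,750 = 35.3%.
Program A: score 661 < 680; DTI 35.3% ≤ 36%; employment 92 ≥ 24 mo → does not qualify.
Program B: score 661 ≥ 580; DTI 35.3% ≤ 40%; employment 92 ≥ 6 mo → qualifies.
Program C: score 661 < 680; DTI 35.3% ≤ 36% → does not qualify.

Program B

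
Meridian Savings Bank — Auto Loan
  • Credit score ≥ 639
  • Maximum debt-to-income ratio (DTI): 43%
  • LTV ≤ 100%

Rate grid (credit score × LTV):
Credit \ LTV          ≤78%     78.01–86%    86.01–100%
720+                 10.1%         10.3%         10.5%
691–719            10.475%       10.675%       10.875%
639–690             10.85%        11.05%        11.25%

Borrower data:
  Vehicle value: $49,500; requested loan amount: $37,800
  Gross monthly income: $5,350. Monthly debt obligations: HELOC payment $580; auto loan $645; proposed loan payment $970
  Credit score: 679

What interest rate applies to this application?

Credit score 679 ≥ 639; Total monthly debts = (580 + 645 + 970) = 2,195. DTI: 2,195 ÷ 5,350 = 41%, within the 43% cap
Loan-to-value = 37,800/49,500 = 76.4% — pass (100% max)
Credit 679 → row 639–690; LTV 76.4% → column ≤78%. Grid cell → 10.85%.

10.85%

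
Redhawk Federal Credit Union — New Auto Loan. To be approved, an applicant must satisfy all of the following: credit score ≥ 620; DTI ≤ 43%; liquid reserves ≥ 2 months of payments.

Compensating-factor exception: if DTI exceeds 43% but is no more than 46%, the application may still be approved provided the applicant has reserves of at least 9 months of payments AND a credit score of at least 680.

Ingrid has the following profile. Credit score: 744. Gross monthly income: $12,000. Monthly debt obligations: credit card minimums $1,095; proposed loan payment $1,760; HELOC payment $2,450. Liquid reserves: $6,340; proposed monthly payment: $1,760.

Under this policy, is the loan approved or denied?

Denied

Credit score 744 ≥ 620 (meets base)
Total debts = (1,095 + 1,760 + 2,450) = 5,305. DTI: 5,305 ÷ 12,000 = 44.2%, over the 43% base limit.
Liquid reserves cover 6,340/1,760 = 3.6 months — ≥ 2 required
44.2% falls in the override range (43%–46%), so the compensating-factor test applies.
Override check — reserves: 3.6 mo (short of 9); score: 744 (ok).
Compensating-factor requirement not fully met.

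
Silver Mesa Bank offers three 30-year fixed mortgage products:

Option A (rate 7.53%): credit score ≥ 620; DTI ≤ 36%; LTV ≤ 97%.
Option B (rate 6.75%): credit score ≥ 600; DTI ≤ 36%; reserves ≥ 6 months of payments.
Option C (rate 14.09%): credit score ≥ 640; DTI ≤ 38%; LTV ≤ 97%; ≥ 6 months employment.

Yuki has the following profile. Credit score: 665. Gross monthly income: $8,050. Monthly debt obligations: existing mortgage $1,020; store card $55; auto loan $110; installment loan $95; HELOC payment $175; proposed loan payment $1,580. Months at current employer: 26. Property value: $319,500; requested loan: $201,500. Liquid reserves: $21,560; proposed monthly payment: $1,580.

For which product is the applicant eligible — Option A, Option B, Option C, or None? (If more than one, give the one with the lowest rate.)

Total debts = (1,020 + 55 + 110 + 95 + 175 + 1,580) = 3,035; DTI = 3,035/8,050 = 37.7%.
LTV = 201,500/319,500 = 63.1%.
Reserves = 21,560/1,580 = 13.6 months.
Option A: score 665 ≥ 620; DTI 37.7% > 36%; LTV 63.1% ≤ 97% → does not qualify.
Option B: score 665 ≥ 600; DTI 37.7% > 36%; reserves 13.6 ≥ 6 mo → does not qualify.
Option C: score 665 ≥ 640; DTI 37.7% ≤ 38%; LTV 63.1% ≤ 97%; employment 26 ≥ 6 mo → qualifies.

Option C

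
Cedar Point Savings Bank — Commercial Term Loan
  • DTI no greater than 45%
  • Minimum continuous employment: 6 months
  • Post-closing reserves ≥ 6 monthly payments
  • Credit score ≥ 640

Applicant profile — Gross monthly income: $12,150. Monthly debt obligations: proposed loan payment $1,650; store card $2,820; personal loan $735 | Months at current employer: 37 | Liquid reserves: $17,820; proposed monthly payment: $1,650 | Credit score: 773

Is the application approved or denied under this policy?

Total monthly debts = (1,650 + 2,820 + 735) = 5,205. Debt-to-income = 5,205/12,150 = 42.8% — meets 45% limit
Employment 37 ≥ 6 months
Reserves: 17,820 ÷ 1,650 = 10.8 months (meets 6-month minimum)
Credit score 773 ≥ 640 (meets)
All criteria satisfied.

Approved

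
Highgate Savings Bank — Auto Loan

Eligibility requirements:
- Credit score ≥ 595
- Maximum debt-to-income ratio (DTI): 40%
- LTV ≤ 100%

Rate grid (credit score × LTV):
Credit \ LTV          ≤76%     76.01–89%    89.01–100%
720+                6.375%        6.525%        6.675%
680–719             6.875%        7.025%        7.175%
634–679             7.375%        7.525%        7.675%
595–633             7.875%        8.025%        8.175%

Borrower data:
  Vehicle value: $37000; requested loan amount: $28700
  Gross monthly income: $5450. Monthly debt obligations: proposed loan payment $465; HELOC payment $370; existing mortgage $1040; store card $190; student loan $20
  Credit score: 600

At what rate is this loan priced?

8.025%

Credit score 600 ≥ 595; Total monthly debts = (465 + 370 + 1,040 + 190 + 20) = 2,085. Debt-to-income = 2,085/5,450 = 38.3% — meets 40% limit
LTV: 28,700 ÷ 37,000 = 77.6%, within 100% cap
Row: 600 falls in 595–633. Column: 77.6% falls in 76.01–89%. Rate = 8.025%.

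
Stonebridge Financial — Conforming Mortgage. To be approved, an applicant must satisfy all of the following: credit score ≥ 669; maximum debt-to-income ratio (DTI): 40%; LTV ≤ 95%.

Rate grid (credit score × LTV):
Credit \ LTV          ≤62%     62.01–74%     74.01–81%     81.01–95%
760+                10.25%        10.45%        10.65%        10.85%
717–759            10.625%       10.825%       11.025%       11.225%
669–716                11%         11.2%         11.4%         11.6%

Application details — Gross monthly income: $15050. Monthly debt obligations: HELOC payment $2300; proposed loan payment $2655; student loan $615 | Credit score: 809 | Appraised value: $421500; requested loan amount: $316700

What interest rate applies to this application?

10.65%

Credit score 809 ≥ 669; Total monthly debts = (2,300 + 2,655 + 615) = 5,570. DTI = 5,570/15,050 = 37% ≤ 40%
LTV: 316,700 ÷ 421,500 = 75.1%, within 95% cap
Score 809 is in the 760+ band; LTV 75.1% is in the 74.01–81% band → 10.65%.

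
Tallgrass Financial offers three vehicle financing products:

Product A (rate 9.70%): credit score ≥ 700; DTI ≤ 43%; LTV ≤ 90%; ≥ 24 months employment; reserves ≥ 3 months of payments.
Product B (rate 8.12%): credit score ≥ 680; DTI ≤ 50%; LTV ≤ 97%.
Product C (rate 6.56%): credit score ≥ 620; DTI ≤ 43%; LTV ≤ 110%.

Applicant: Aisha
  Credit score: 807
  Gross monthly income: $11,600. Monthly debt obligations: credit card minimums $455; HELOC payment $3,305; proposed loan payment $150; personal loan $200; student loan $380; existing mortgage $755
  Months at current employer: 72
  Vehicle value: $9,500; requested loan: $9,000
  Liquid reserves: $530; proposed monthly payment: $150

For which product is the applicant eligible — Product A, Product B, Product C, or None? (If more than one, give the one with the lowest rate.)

Product B

Total debts = (455 + 3,305 + 150 + 200 + 380 + 755) = 5,245; DTI = 5,245/11,600 = 45.2%.
LTV = 9,000/9,500 = 94.7%.
Reserves = 530/150 = 3.5 months.
Product A: score 807 ≥ 700; DTI 45.2% > 43%; LTV 94.7% > 90%; employment 72 ≥ 24 mo; reserves 3.5 ≥ 3 mo → does not qualify.
Product B: score 807 ≥ 680; DTI 45.2% ≤ 50%; LTV 94.7% ≤ 97% → qualifies.
Product C: score 807 ≥ 620; DTI 45.2% > 43%; LTV 94.7% ≤ 110% → does not qualify.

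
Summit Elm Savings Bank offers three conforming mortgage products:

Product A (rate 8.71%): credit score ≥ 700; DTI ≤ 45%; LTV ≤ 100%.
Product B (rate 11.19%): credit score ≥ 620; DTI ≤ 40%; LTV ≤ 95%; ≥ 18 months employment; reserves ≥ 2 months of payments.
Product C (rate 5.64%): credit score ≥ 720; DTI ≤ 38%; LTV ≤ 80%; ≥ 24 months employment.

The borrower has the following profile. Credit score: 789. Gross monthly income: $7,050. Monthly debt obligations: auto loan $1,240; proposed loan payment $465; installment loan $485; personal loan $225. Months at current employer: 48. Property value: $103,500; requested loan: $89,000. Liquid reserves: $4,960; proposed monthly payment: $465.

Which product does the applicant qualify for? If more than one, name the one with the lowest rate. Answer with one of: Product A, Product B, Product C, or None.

Product A

Total debts = (1,240 + 465 + 485 + 225) = 2,415; DTI = 2,415/7,050 = 34.3%.
LTV = 89,000/103,500 = 86%.
Reserves = 4,960/465 = 10.7 months.
Product A: score 789 ≥ 700; DTI 34.3% ≤ 45%; LTV 86% ≤ 100% → qualifies.
Product B: score 789 ≥ 620; DTI 34.3% ≤ 40%; LTV 86% ≤ 95%; employment 48 ≥ 18 mo; reserves 10.7 ≥ 2 mo → qualifies.
Product C: score 789 ≥ 720; DTI 34.3% ≤ 38%; LTV 86% > 80%; employment 48 ≥ 24 mo → does not qualify.
Qualifying: Product A, Product B. Lowest rate is 8.71% → Product A.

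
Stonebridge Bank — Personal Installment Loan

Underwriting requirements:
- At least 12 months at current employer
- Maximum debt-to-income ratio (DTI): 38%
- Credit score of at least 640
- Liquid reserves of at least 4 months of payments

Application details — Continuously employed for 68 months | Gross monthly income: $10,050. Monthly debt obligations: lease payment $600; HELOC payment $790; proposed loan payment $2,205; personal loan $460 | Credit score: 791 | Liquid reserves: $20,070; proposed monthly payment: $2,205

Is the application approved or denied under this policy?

Employment 68 ≥ 12 months
Total monthly debts = (600 + 790 + 2,205 + 460) = 4,055. Debt-to-income = 4,055/10,050 = 40.3% — over 38% limit
Credit score 791 ≥ 640 (meets)
Reserves = 20,070/2,205 = 9.1 months ≥ 4
Fails on DTI.

Denied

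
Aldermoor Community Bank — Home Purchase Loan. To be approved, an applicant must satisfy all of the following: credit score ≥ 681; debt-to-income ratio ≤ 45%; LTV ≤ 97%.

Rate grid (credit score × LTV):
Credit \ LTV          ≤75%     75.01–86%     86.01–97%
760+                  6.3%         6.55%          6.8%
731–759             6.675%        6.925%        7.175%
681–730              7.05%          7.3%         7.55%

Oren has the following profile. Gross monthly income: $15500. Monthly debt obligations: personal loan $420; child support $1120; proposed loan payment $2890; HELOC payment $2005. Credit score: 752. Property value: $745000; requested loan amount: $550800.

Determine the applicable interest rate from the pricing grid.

Credit score 752 ≥ 681; Total monthly debts = (420 + 1,120 + 2,890 + 2,005) = 6,435. DTI: 6,435 ÷ 15,500 = 41.5%, within the 45% cap
LTV = 550,800/745,000 = 73.9% ≤ 97%
Score 752 is in the 731–759 band; LTV 73.9% is in the ≤75% band → 6.675%.

6.675%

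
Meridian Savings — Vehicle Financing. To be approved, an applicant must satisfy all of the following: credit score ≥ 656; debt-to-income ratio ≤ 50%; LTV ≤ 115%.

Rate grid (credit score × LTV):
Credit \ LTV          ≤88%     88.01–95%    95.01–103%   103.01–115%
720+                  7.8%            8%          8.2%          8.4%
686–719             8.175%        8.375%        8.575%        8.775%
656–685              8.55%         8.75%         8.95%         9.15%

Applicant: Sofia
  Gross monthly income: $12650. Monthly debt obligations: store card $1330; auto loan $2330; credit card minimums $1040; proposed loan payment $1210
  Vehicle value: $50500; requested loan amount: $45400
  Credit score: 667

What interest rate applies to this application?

Credit score 667 ≥ 656; Total monthly debts = (1,330 + 2,330 + 1,040 + 1,210) = 5,910. Debt-to-income = 5,910/12,650 = 46.7% — meets 50% limit
LTV = 45,400/50,500 = 89.9% ≤ 115%
Row: 667 falls in 656–685. Column: 89.9% falls in 88.01–95%. Rate = 8.75%.

8.75%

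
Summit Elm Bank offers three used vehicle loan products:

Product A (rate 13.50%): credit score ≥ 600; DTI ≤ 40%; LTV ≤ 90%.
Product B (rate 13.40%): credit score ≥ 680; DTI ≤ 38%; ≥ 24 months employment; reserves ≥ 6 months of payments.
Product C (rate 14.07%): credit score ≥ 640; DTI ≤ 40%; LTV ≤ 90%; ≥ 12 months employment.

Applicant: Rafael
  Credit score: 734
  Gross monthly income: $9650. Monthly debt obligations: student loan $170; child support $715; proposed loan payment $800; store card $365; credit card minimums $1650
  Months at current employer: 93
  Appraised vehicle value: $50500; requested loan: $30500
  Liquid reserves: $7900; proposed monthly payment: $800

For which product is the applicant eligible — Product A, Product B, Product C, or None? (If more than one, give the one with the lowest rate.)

Product A

Total debts = (170 + 715 + 800 + 365 + 1,650) = 3,700; DTI = 3,700/9,650 = 38.3%.
LTV = 30,500/50,500 = 60.4%.
Reserves = 7,900/800 = 9.9 months.
Product A: score 734 ≥ 600; DTI 38.3% ≤ 40%; LTV 60.4% ≤ 90% → qualifies.
Product B: score 734 ≥ 680; DTI 38.3% > 38%; employment 93 ≥ 24 mo; reserves 9.9 ≥ 6 mo → does not qualify.
Product C: score 734 ≥ 640; DTI 38.3% ≤ 40%; LTV 60.4% ≤ 90%; employment 93 ≥ 12 mo → qualifies.
Qualifying: Product A, Product C. Lowest rate is 13.50% → Product A.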